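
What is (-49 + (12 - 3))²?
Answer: 1600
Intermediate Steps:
(-49 + (12 - 3))² = (-49 + 9)² = (-40)² = 1600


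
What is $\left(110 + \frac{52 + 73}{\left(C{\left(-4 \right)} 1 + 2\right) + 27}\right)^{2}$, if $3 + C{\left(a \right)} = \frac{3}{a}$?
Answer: $\frac{134792100}{10201} \approx 13214.0$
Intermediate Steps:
$C{\left(a \right)} = -3 + \frac{3}{a}$
$\left(110 + \frac{52 + 73}{\left(C{\left(-4 \right)} 1 + 2\right) + 27}\right)^{2} = \left(110 + \frac{52 + 73}{\left(\left(-3 + \frac{3}{-4}\right) 1 + 2\right) + 27}\right)^{2} = \left(110 + \frac{125}{\left(\left(-3 + 3 \left(- \frac{1}{4}\right)\right) 1 + 2\right) + 27}\right)^{2} = \left(110 + \frac{125}{\left(\left(-3 - \frac{3}{4}\right) 1 + 2\right) + 27}\right)^{2} = \left(110 + \frac{125}{\left(\left(- \frac{15}{4}\right) 1 + 2\right) + 27}\right)^{2} = \left(110 + \frac{125}{\left(- \frac{15}{4} + 2\right) + 27}\right)^{2} = \left(110 + \frac{125}{- \frac{7}{4} + 27}\right)^{2} = \left(110 + \frac{125}{\frac{101}{4}}\right)^{2} = \left(110 + 125 \cdot \frac{4}{101}\right)^{2} = \left(110 + \frac{500}{101}\right)^{2} = \left(\frac{11610}{101}\right)^{2} = \frac{134792100}{10201}$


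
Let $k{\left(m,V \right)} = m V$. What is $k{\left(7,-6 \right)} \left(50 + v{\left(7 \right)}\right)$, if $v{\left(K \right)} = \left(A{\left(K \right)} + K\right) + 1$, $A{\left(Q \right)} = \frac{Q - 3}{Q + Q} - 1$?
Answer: $-2406$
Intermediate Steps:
$A{\left(Q \right)} = -1 + \frac{-3 + Q}{2 Q}$ ($A{\left(Q \right)} = \frac{-3 + Q}{2 Q} - 1 = -1 + \frac{-3 + Q}{2 Q}$)
$k{\left(m,V \right)} = V m$
$v{\left(K \right)} = 1 + K + \frac{-3 - K}{2 K}$ ($v{\left(K \right)} = \left(\frac{-3 - K}{2 K} + K\right) + 1 = \left(K + \frac{-3 - K}{2 K}\right) + 1 = 1 + K + \frac{-3 - K}{2 K}$)
$k{\left(7,-6 \right)} \left(50 + v{\left(7 \right)}\right) = \left(-6\right) 7 \left(50 + \left(\frac{1}{2} + 7 - \frac{3}{2 \cdot 7}\right)\right) = - 42 \left(50 + \left(\frac{1}{2} + 7 - \frac{3}{14}\right)\right) = - 42 \left(50 + \frac{51}{7}\right) = \left(-42\right) \frac{401}{7} = -2406$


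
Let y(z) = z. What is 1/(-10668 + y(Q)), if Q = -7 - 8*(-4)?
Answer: -1/10643 ≈ -9.3958e-5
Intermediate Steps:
Q = 25 (Q = -7 + 32 = 25)
1/(-10668 + y(Q)) = 1/(-10668 + 25) = 1/(-10643) = -1/10643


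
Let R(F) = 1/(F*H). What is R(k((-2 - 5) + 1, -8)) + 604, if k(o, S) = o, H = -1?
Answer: 3625/6 ≈ 604.17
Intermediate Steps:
R(F) = -1/F (R(F) = 1/(F*(-1)) = 1/(-F) = -1/F)
R(k((-2 - 5) + 1, -8)) + 604 = -1/((-2 - 5) + 1) + 604 = -1/(-7 + 1) + 604 = -1/(-6) + 604 = -1*(-1/6) + 604 = 1/6 + 604 = 3625/6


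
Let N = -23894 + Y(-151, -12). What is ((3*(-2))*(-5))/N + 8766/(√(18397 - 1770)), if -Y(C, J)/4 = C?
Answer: -3/2329 + 8766*√16627/16627 ≈ 67.981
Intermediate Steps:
Y(C, J) = -4*C
N = -23290 (N = -23894 - 4*(-151) = -23894 + 604 = -23290)
((3*(-2))*(-5))/N + 8766/(√(18397 - 1770)) = ((3*(-2))*(-5))/(-23290) + 8766/(√(18397 - 1770)) = -6*(-5)*(-1/23290) + 8766/(√16627) = 30*(-1/23290) + 8766*(√16627/16627) = -3/2329 + 8766*√16627/16627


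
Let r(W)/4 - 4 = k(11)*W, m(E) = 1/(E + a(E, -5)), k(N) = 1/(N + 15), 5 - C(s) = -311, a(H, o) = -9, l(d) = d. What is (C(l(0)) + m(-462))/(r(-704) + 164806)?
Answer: 1934855/1008541938 ≈ 0.0019185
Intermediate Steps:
C(s) = 316 (C(s) = 5 - 1*(-311) = 5 + 311 = 316)
k(N) = 1/(15 + N)
m(E) = 1/(-9 + E) (m(E) = 1/(E - 9) = 1/(-9 + E))
r(W) = 16 + 2*W/13 (r(W) = 16 + 4*(W/(15 + 11)) = 16 + 4*(W/26) = 16 + 2*W/13)
(C(l(0)) + m(-462))/(r(-704) + 164806) = (316 + 1/(-9 - 462))/((16 + (2/13)*(-704)) + 164806) = (316 + 1/(-471))/((16 - 1408/13) + 164806) = (316 - 1/471)/(-1200/13 + 164806) = 148835/(471*(2141278/13)) = (148835/471)*(13/2141278) = 1934855/1008541938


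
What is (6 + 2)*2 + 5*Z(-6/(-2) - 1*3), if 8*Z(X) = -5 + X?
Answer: 103/8 ≈ 12.875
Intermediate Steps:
Z(X) = -5/8 + X/8 (Z(X) = (-5 + X)/8 = -5/8 + X/8)
(6 + 2)*2 + 5*Z(-6/(-2) - 1*3) = (6 + 2)*2 + 5*(-5/8 + (-6/(-2) - 1*3)/8) = 8*2 + 5*(-5/8 + (-6*(-1/2) - 3)/8) = 16 + 5*(-5/8 + (3 - 3)/8) = 16 + 5*(-5/8 + (1/8)*0) = 16 + 5*(-5/8 + 0) = 16 + 5*(-5/8) = 16 - 25/8 = 103/8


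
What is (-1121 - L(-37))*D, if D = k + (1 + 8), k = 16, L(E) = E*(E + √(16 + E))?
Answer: -62250 + 925*I*√21 ≈ -62250.0 + 4238.9*I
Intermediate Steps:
D = 25 (D = 16 + (1 + 8) = 16 + 9 = 25)
(-1121 - L(-37))*D = (-1121 - (-37)*(-37 + √(16 - 37)))*25 = (-1121 - (-37)*(-37 + √(-21)))*25 = (-1121 - (-37)*(-37 + I*√21))*25 = (-1121 - (1369 - 37*I*√21))*25 = (-1121 + (-1369 + 37*I*√21))*25 = (-2490 + 37*I*√21)*25 = -62250 + 925*I*√21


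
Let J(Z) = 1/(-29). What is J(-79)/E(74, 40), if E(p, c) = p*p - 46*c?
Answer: -1/105444 ≈ -9.4837e-6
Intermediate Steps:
E(p, c) = p**2 - 46*c
J(Z) = -1/29
J(-79)/E(74, 40) = -1/(29*(74**2 - 46*40)) = -1/(29*(5476 - 1840)) = -1/29/3636 = -1/29*1/3636 = -1/105444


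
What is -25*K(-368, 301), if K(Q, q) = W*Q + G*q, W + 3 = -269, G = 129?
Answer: -3473125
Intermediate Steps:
W = -272 (W = -3 - 269 = -272)
K(Q, q) = -272*Q + 129*q
-25*K(-368, 301) = -25*(-272*(-368) + 129*301) = -25*(100096 + 38829) = -25*138925 = -3473125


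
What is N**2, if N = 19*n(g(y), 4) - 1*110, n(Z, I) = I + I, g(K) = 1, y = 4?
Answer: 1764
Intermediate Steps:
n(Z, I) = 2*I
N = 42 (N = 19*(2*4) - 1*110 = 19*8 - 110 = 152 - 110 = 42)
N**2 = 42**2 = 1764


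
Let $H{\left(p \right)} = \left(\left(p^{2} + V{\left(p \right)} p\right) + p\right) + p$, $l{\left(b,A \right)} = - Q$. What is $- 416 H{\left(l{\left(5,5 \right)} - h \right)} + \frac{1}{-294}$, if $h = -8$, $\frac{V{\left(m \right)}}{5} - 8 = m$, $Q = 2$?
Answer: $- \frac{57238273}{294} \approx -1.9469 \cdot 10^{5}$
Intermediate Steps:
$l{\left(b,A \right)} = -2$ ($l{\left(b,A \right)} = \left(-1\right) 2 = -2$)
$V{\left(m \right)} = 40 + 5 m$
$H{\left(p \right)} = p^{2} + 2 p + p \left(40 + 5 p\right)$ ($H{\left(p \right)} = \left(\left(p^{2} + \left(40 + 5 p\right) p\right) + p\right) + p = \left(\left(p^{2} + p \left(40 + 5 p\right)\right) + p\right) + p = \left(p + p^{2} + p \left(40 + 5 p\right)\right) + p = p^{2} + 2 p + p \left(40 + 5 p\right)$)
$- 416 H{\left(l{\left(5,5 \right)} - h \right)} + \frac{1}{-294} = - 416 \cdot 6 \left(-2 - -8\right) \left(7 - -6\right) + \frac{1}{-294} = - 416 \cdot 6 \left(-2 + 8\right) \left(7 + \left(-2 + 8\right)\right) - \frac{1}{294} = - 416 \cdot 6 \cdot 6 \left(7 + 6\right) - \frac{1}{294} = - 416 \cdot 6 \cdot 6 \cdot 13 - \frac{1}{294} = \left(-416\right) 468 - \frac{1}{294} = -194688 - \frac{1}{294} = - \frac{57238273}{294}$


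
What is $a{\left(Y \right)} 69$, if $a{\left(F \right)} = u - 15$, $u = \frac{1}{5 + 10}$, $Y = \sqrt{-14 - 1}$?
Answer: $- \frac{5152}{5} \approx -1030.4$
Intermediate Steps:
$Y = i \sqrt{15}$ ($Y = \sqrt{-15} = i \sqrt{15} \approx 3.873 i$)
$u = \frac{1}{15} \approx 0.066667$
$a{\left(F \right)} = - \frac{224}{15}$ ($a{\left(F \right)} = \frac{1}{15} - 15 = - \frac{224}{15}$)
$a{\left(Y \right)} 69 = \left(- \frac{224}{15}\right) 69 = - \frac{5152}{5}$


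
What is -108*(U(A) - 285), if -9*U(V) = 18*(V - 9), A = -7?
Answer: 27324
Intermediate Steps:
U(V) = 18 - 2*V (U(V) = -2*(V - 9) = -2*(-9 + V) = -(-162 + 18*V)/9 = 18 - 2*V)
-108*(U(A) - 285) = -108*((18 - 2*(-7)) - 285) = -108*((18 + 14) - 285) = -108*(32 - 285) = -108*(-253) = 27324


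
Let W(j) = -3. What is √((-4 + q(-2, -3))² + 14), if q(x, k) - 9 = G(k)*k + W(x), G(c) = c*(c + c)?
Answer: 3*√302 ≈ 52.134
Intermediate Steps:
G(c) = 2*c² (G(c) = c*(2*c) = 2*c²)
q(x, k) = 6 + 2*k³ (q(x, k) = 9 + ((2*k²)*k - 3) = 9 + (2*k³ - 3) = 9 + (-3 + 2*k³) = 6 + 2*k³)
√((-4 + q(-2, -3))² + 14) = √((-4 + (6 + 2*(-3)³))² + 14) = √((-4 + (6 + 2*(-27)))² + 14) = √((-4 + (6 - 54))² + 14) = √((-4 - 48)² + 14) = √((-52)² + 14) = √(2704 + 14) = √2718 = 3*√302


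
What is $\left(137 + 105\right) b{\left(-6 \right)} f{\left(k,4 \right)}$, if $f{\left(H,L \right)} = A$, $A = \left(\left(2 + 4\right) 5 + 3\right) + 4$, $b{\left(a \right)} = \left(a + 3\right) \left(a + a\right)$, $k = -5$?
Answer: $322344$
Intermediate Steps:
$b{\left(a \right)} = 2 a \left(3 + a\right)$ ($b{\left(a \right)} = \left(3 + a\right) 2 a = 2 a \left(3 + a\right)$)
$A = 37$ ($A = \left(6 \cdot 5 + 3\right) + 4 = \left(30 + 3\right) + 4 = 33 + 4 = 37$)
$f{\left(H,L \right)} = 37$
$\left(137 + 105\right) b{\left(-6 \right)} f{\left(k,4 \right)} = \left(137 + 105\right) 2 \left(-6\right) \left(3 - 6\right) 37 = 242 \cdot 2 \left(-6\right) \left(-3\right) 37 = 242 \cdot 36 \cdot 37 = 8712 \cdot 37 = 322344$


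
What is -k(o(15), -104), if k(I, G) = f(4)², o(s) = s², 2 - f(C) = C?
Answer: -4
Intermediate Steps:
f(C) = 2 - C
k(I, G) = 4 (k(I, G) = (2 - 1*4)² = (2 - 4)² = (-2)² = 4)
-k(o(15), -104) = -1*4 = -4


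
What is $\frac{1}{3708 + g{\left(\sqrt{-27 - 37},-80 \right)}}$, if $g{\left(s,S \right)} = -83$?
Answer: $\frac{1}{3625} \approx 0.00027586$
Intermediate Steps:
$\frac{1}{3708 + g{\left(\sqrt{-27 - 37},-80 \right)}} = \frac{1}{3708 - 83} = \frac{1}{3625}$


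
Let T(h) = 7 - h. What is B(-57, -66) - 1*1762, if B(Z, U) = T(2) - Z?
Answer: -1700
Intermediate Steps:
B(Z, U) = 5 - Z (B(Z, U) = (7 - 1*2) - Z = (7 - 2) - Z = 5 - Z)
B(-57, -66) - 1*1762 = (5 - 1*(-57)) - 1*1762 = (5 + 57) - 1762 = 62 - 1762 = -1700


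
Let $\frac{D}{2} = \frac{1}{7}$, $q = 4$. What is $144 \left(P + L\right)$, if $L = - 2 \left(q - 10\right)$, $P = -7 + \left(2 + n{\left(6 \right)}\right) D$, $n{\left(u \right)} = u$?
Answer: $\frac{7344}{7} \approx 1049.1$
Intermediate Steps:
$D = \frac{2}{7} \approx 0.28571$
$P = - \frac{33}{7}$ ($P = -7 + \left(2 + 6\right) \frac{2}{7} = -7 + 8 \cdot \frac{2}{7} = -7 + \frac{16}{7} = - \frac{33}{7} \approx -4.7143$)
$L = 12$ ($L = - 2 \left(4 - 10\right) = \left(-2\right) \left(-6\right) = 12$)
$144 \left(P + L\right) = 144 \left(- \frac{33}{7} + 12\right) = 144 \cdot \frac{51}{7} = \frac{7344}{7}$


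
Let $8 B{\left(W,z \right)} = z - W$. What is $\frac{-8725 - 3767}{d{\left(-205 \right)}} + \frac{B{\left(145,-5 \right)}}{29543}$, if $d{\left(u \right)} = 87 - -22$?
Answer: $- \frac{1476212799}{12880748} \approx -114.61$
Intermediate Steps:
$B{\left(W,z \right)} = - \frac{W}{8} + \frac{z}{8}$ ($B{\left(W,z \right)} = \frac{z - W}{8} = - \frac{W}{8} + \frac{z}{8}$)
$d{\left(u \right)} = 109$ ($d{\left(u \right)} = 87 + 22 = 109$)
$\frac{-8725 - 3767}{d{\left(-205 \right)}} + \frac{B{\left(145,-5 \right)}}{29543} = \frac{-8725 - 3767}{109} + \frac{\left(- \frac{1}{8}\right) 145 + \frac{1}{8} \left(-5\right)}{29543} = \left(-12492\right) \frac{1}{109} + \left(- \frac{145}{8} - \frac{5}{8}\right) \frac{1}{29543} = - \frac{12492}{109} - \frac{75}{118172} = - \frac{1476212799}{12880748}$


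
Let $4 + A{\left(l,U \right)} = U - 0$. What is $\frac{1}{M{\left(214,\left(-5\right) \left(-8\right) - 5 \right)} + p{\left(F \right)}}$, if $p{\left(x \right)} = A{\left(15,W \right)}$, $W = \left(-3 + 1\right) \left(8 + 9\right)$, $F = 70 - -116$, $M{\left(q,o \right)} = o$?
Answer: $- \frac{1}{3} \approx -0.33333$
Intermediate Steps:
$F = 186$ ($F = 70 + 116 = 186$)
$W = -34$ ($W = \left(-2\right) 17 = -34$)
$A{\left(l,U \right)} = -4 + U$ ($A{\left(l,U \right)} = -4 + \left(U - 0\right) = -4 + \left(U + 0\right) = -4 + U$)
$p{\left(x \right)} = -38$ ($p{\left(x \right)} = -4 - 34 = -38$)
$\frac{1}{M{\left(214,\left(-5\right) \left(-8\right) - 5 \right)} + p{\left(F \right)}} = \frac{1}{\left(\left(-5\right) \left(-8\right) - 5\right) - 38} = \frac{1}{\left(40 - 5\right) - 38} = \frac{1}{35 - 38} = \frac{1}{-3} = - \frac{1}{3}$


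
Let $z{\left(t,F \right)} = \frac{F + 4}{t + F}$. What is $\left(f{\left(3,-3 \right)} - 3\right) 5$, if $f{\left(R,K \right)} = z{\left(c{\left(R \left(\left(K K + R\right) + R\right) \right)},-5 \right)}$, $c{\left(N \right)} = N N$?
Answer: $- \frac{6061}{404} \approx -15.002$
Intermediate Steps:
$c{\left(N \right)} = N^{2}$
$z{\left(t,F \right)} = \frac{4 + F}{F + t}$
$f{\left(R,K \right)} = - \frac{1}{-5 + R^{2} \left(K^{2} + 2 R\right)^{2}}$ ($f{\left(R,K \right)} = \frac{4 - 5}{-5 + \left(R \left(\left(K K + R\right) + R\right)\right)^{2}} = \frac{1}{-5 + \left(R \left(\left(K^{2} + R\right) + R\right)\right)^{2}} \left(-1\right) = \frac{1}{-5 + \left(R \left(\left(R + K^{2}\right) + R\right)\right)^{2}} \left(-1\right) = \frac{1}{-5 + \left(R \left(K^{2} + 2 R\right)\right)^{2}} \left(-1\right) = \frac{1}{-5 + R^{2} \left(K^{2} + 2 R\right)^{2}} \left(-1\right) = - \frac{1}{-5 + R^{2} \left(K^{2} + 2 R\right)^{2}}$)
$\left(f{\left(3,-3 \right)} - 3\right) 5 = \left(- \frac{1}{-5 + 3^{2} \left(\left(-3\right)^{2} + 2 \cdot 3\right)^{2}} - 3\right) 5 = \left(- \frac{1}{-5 + 9 \left(9 + 6\right)^{2}} - 3\right) 5 = \left(- \frac{1}{-5 + 9 \cdot 15^{2}} - 3\right) 5 = \left(- \frac{1}{-5 + 9 \cdot 225} - 3\right) 5 = \left(- \frac{1}{-5 + 2025} - 3\right) 5 = \left(- \frac{1}{2020} - 3\right) 5 = \left(- \frac{6061}{2020}\right) 5 = - \frac{6061}{404}$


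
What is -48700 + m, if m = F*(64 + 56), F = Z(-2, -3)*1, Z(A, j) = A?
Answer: -48940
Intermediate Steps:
F = -2 (F = -2*1 = -2)
m = -240 (m = -2*(64 + 56) = -2*120 = -240)
-48700 + m = -48700 - 240 = -48940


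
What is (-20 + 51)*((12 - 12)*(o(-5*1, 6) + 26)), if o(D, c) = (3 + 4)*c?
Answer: 0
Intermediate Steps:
o(D, c) = 7*c
(-20 + 51)*((12 - 12)*(o(-5*1, 6) + 26)) = (-20 + 51)*((12 - 12)*(7*6 + 26)) = 31*(0*(42 + 26)) = 31*(0*68) = 31*0 = 0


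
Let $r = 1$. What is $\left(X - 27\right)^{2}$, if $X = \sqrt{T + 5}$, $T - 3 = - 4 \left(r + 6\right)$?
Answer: $709 - 108 i \sqrt{5} \approx 709.0 - 241.5 i$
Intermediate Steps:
$T = -25$ ($T = 3 - 4 \left(1 + 6\right) = 3 - 28 = -25$)
$X = 2 i \sqrt{5}$ ($X = \sqrt{-25 + 5} = \sqrt{-20} = 2 i \sqrt{5} \approx 4.4721 i$)
$\left(X - 27\right)^{2} = \left(2 i \sqrt{5} - 27\right)^{2} = \left(-27 + 2 i \sqrt{5}\right)^{2}$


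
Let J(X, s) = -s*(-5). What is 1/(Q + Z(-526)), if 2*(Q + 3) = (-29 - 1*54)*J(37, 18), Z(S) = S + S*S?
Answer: 1/272412 ≈ 3.6709e-6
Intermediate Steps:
Z(S) = S + S²
J(X, s) = 5*s
Q = -3738 (Q = -3 + ((-29 - 1*54)*(5*18))/2 = -3 + ((-29 - 54)*90)/2 = -3 + (-83*90)/2 = -3 + (½)*(-7470) = -3 - 3735 = -3738)
1/(Q + Z(-526)) = 1/(-3738 - 526*(1 - 526)) = 1/(-3738 - 526*(-525)) = 1/(-3738 + 276150) = 1/272412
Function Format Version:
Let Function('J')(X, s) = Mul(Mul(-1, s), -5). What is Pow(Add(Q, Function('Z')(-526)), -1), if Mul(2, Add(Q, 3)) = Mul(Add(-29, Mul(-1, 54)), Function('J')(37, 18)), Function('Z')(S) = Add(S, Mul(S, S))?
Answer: Rational(1, 272412) ≈ 3.6709e-6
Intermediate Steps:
Function('Z')(S) = Add(S, Pow(S, 2))
Function('J')(X, s) = Mul(5, s)
Q = -3738 (Q = Add(-3, Mul(Rational(1, 2), Mul(Add(-29, Mul(-1, 54)), Mul(5, 18)))) = Add(-3, Mul(Rational(1, 2), Mul(Add(-29, -54), 90))) = Add(-3, Mul(Rational(1, 2), Mul(-83, 90))) = Add(-3, Mul(Rational(1, 2), -7470)) = Add(-3, -3735) = -3738)
Pow(Add(Q, Function('Z')(-526)), -1) = Pow(Add(-3738, Mul(-526, Add(1, -526))), -1) = Pow(Add(-3738, Mul(-526, -525)), -1) = Pow(Add(-3738, 276150), -1) = Pow(272412, -1) = Rational(1, 272412)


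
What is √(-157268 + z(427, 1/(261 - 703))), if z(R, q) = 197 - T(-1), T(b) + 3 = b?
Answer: I*√157067 ≈ 396.32*I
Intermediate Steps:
T(b) = -3 + b
z(R, q) = 201 (z(R, q) = 197 - (-3 - 1) = 197 - 1*(-4) = 197 + 4 = 201)
√(-157268 + z(427, 1/(261 - 703))) = √(-157268 + 201) = √(-157067) = I*√157067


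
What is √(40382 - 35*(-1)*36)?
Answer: √41642 ≈ 204.06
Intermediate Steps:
√(40382 - 35*(-1)*36) = √(40382 + 35*36) = √(40382 + 1260) = √41642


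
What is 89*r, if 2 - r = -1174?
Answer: 104664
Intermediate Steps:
r = 1176 (r = 2 - 1*(-1174) = 2 + 1174 = 1176)
89*r = 89*1176 = 104664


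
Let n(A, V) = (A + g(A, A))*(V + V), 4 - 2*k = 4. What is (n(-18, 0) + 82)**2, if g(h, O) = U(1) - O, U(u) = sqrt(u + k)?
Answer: 6724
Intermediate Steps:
k = 0 (k = 2 - 1/2*4 = 2 - 2 = 0)
U(u) = sqrt(u) (U(u) = sqrt(u + 0) = sqrt(u))
g(h, O) = 1 - O (g(h, O) = sqrt(1) - O = 1 - O)
n(A, V) = 2*V (n(A, V) = (A + (1 - A))*(V + V) = 1*(2*V) = 2*V)
(n(-18, 0) + 82)**2 = (2*0 + 82)**2 = (0 + 82)**2 = 82**2 = 6724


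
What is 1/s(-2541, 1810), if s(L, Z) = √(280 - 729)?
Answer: -I*√449/449 ≈ -0.047193*I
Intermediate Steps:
s(L, Z) = I*√449 (s(L, Z) = √(-449) = I*√449)
1/s(-2541, 1810) = 1/(I*√449) = -I*√449/449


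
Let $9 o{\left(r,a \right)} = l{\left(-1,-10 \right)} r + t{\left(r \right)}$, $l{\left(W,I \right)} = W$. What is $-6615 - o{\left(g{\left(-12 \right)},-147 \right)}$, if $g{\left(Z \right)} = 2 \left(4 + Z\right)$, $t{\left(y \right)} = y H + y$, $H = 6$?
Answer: $- \frac{19813}{3} \approx -6604.3$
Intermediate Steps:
$t{\left(y \right)} = 7 y$ ($t{\left(y \right)} = y 6 + y = 6 y + y = 7 y$)
$g{\left(Z \right)} = 8 + 2 Z$
$o{\left(r,a \right)} = \frac{2 r}{3}$ ($o{\left(r,a \right)} = \frac{- r + 7 r}{9} = \frac{6 r}{9} = \frac{2 r}{3}$)
$-6615 - o{\left(g{\left(-12 \right)},-147 \right)} = -6615 - \frac{2 \left(8 + 2 \left(-12\right)\right)}{3} = -6615 - \frac{2 \left(8 - 24\right)}{3} = -6615 - \frac{2}{3} \left(-16\right) = -6615 - - \frac{32}{3} = -6615 + \frac{32}{3} = - \frac{19813}{3}$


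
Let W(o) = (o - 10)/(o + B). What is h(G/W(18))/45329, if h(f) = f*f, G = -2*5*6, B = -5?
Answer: 38025/181316 ≈ 0.20972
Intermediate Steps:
G = -60 (G = -10*6 = -60)
W(o) = (-10 + o)/(-5 + o) (W(o) = (o - 10)/(o - 5) = (-10 + o)/(-5 + o))
h(f) = f²
h(G/W(18))/45329 = (-60*(-5 + 18)/(-10 + 18))²/45329 = (-60/(8/13))²*(1/45329) = (-60/((1/13)*8))²*(1/45329) = (-60/8/13)²*(1/45329) = (-60*13/8)²*(1/45329) = (-195/2)²*(1/45329) = (38025/4)*(1/45329) = 38025/181316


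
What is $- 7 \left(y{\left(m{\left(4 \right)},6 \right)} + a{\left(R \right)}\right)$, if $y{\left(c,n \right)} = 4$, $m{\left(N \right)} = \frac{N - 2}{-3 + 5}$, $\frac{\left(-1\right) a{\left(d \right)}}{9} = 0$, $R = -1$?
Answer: $-28$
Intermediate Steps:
$a{\left(d \right)} = 0$ ($a{\left(d \right)} = \left(-9\right) 0 = 0$)
$m{\left(N \right)} = -1 + \frac{N}{2}$ ($m{\left(N \right)} = \frac{-2 + N}{2} = \left(-2 + N\right) \frac{1}{2} = -1 + \frac{N}{2}$)
$- 7 \left(y{\left(m{\left(4 \right)},6 \right)} + a{\left(R \right)}\right) = - 7 \left(4 + 0\right) = \left(-7\right) 4 = -28$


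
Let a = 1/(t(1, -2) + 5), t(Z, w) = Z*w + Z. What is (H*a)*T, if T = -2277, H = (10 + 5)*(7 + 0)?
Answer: -239085/4 ≈ -59771.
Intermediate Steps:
H = 105 (H = 15*7 = 105)
t(Z, w) = Z + Z*w
a = ¼ (a = 1/(1*(1 - 2) + 5) = 1/(1*(-1) + 5) = 1/(-1 + 5) = 1/4 = ¼ ≈ 0.25000)
(H*a)*T = (105*(¼))*(-2277) = (105/4)*(-2277) = -239085/4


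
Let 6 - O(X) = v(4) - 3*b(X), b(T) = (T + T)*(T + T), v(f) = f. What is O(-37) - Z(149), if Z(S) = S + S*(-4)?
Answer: 16877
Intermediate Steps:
b(T) = 4*T² (b(T) = (2*T)*(2*T) = 4*T²)
O(X) = 2 + 12*X² (O(X) = 6 - (4 - 12*X²) = 6 + (-4 + 12*X²) = 2 + 12*X²)
Z(S) = -3*S (Z(S) = S - 4*S = -3*S)
O(-37) - Z(149) = (2 + 12*(-37)²) - (-3)*149 = (2 + 12*1369) - 1*(-447) = (2 + 16428) + 447 = 16430 + 447 = 16877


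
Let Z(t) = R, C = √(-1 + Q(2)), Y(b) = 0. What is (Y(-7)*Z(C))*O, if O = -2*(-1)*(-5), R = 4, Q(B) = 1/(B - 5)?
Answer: 0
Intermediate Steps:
Q(B) = 1/(-5 + B)
C = 2*I*√3/3 (C = √(-1 + 1/(-5 + 2)) = √(-1 + 1/(-3)) = √(-1 - ⅓) = √(-4/3) = 2*I*√3/3 ≈ 1.1547*I)
Z(t) = 4
O = -10 (O = 2*(-5) = -10)
(Y(-7)*Z(C))*O = (0*4)*(-10) = 0*(-10) = 0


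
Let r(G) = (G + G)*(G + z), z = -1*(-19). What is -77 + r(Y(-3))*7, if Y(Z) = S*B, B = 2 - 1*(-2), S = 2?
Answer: 2947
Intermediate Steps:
B = 4 (B = 2 + 2 = 4)
z = 19
Y(Z) = 8 (Y(Z) = 2*4 = 8)
r(G) = 2*G*(19 + G) (r(G) = (G + G)*(G + 19) = (2*G)*(19 + G) = 2*G*(19 + G))
-77 + r(Y(-3))*7 = -77 + (2*8*(19 + 8))*7 = -77 + (2*8*27)*7 = -77 + 432*7 = -77 + 3024 = 2947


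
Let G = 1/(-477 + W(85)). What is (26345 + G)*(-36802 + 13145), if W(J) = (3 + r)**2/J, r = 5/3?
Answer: -227302555720880/364709 ≈ -6.2324e+8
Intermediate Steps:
r = 5/3 (r = 5*(1/3) = 5/3 ≈ 1.6667)
W(J) = 196/(9*J) (W(J) = (3 + 5/3)**2/J = (14/3)**2/J = 196/(9*J))
G = -765/364709 (G = 1/(-477 + (196/9)/85) = 1/(-477 + (196/9)*(1/85)) = 1/(-477 + 196/765) = 1/(-364709/765) = -765/364709 ≈ -0.0020976)
(26345 + G)*(-36802 + 13145) = (26345 - 765/364709)*(-36802 + 13145) = (9608257840/364709)*(-23657) = -227302555720880/364709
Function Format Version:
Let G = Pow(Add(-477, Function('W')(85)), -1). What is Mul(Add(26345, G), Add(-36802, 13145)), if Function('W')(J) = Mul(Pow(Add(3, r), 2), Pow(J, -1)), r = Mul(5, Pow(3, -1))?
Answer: Rational(-227302555720880, 364709) ≈ -6.2324e+8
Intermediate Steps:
r = Rational(5, 3) (r = Mul(5, Rational(1, 3)) = Rational(5, 3) ≈ 1.6667)
Function('W')(J) = Mul(Rational(196, 9), Pow(J, -1)) (Function('W')(J) = Mul(Pow(Add(3, Rational(5, 3)), 2), Pow(J, -1)) = Mul(Pow(Rational(14, 3), 2), Pow(J, -1)) = Mul(Rational(196, 9), Pow(J, -1)))
G = Rational(-765, 364709) (G = Pow(Add(-477, Mul(Rational(196, 9), Pow(85, -1))), -1) = Pow(Add(-477, Mul(Rational(196, 9), Rational(1, 85))), -1) = Pow(Add(-477, Rational(196, 765)), -1) = Pow(Rational(-364709, 765), -1) = Rational(-765, 364709) ≈ -0.0020976)
Mul(Add(26345, G), Add(-36802, 13145)) = Mul(Add(26345, Rational(-765, 364709)), Add(-36802, 13145)) = Mul(Rational(9608257840, 364709), -23657) = Rational(-227302555720880, 364709)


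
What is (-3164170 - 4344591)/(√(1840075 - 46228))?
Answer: -7508761*√1793847/1793847 ≈ -5606.3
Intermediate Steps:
(-3164170 - 4344591)/(√(1840075 - 46228)) = -7508761*√1793847/1793847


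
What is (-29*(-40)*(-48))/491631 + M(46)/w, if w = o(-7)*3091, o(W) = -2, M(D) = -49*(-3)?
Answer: -138827839/1013087614 ≈ -0.13703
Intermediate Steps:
M(D) = 147
w = -6182 (w = -2*3091 = -6182)
(-29*(-40)*(-48))/491631 + M(46)/w = (-29*(-40)*(-48))/491631 + 147/(-6182) = (1160*(-48))*(1/491631) + 147*(-1/6182) = -55680*1/491631 - 147/6182 = -18560/163877 - 147/6182 = -138827839/1013087614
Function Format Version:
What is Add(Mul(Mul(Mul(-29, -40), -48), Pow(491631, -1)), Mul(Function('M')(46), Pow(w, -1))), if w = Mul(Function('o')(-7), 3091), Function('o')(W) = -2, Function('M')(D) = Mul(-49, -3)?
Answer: Rational(-138827839, 1013087614) ≈ -0.13703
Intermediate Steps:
Function('M')(D) = 147
w = -6182 (w = Mul(-2, 3091) = -6182)
Add(Mul(Mul(Mul(-29, -40), -48), Pow(491631, -1)), Mul(Function('M')(46), Pow(w, -1))) = Add(Mul(Mul(Mul(-29, -40), -48), Pow(491631, -1)), Mul(147, Pow(-6182, -1))) = Add(Mul(Mul(1160, -48), Rational(1, 491631)), Mul(147, Rational(-1, 6182))) = Add(Mul(-55680, Rational(1, 491631)), Rational(-147, 6182)) = Add(Rational(-18560, 163877), Rational(-147, 6182)) = Rational(-138827839, 1013087614)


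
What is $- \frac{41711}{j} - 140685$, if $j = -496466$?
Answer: $- \frac{69845277499}{496466} \approx -1.4069 \cdot 10^{5}$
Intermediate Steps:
$- \frac{41711}{j} - 140685 = - \frac{41711}{-496466} - 140685 = \left(-41711\right) \left(- \frac{1}{496466}\right) - 140685 = \frac{41711}{496466} - 140685 = - \frac{69845277499}{496466}$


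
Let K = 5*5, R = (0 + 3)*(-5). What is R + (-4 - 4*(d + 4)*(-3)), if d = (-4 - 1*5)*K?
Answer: -2671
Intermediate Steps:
R = -15 (R = 3*(-5) = -15)
K = 25
d = -225 (d = (-4 - 1*5)*25 = (-4 - 5)*25 = -9*25 = -225)
R + (-4 - 4*(d + 4)*(-3)) = -15 + (-4 - 4*(-225 + 4)*(-3)) = -15 + (-4 - (-884)*(-3)) = -15 + (-4 - 4*663) = -15 + (-4 - 2652) = -15 - 2656 = -2671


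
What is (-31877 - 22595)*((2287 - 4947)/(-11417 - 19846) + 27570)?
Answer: -46950700705040/31263 ≈ -1.5018e+9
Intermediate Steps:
(-31877 - 22595)*((2287 - 4947)/(-11417 - 19846) + 27570) = -54472*(-2660/(-31263) + 27570) = -54472*(-2660*(-1/31263) + 27570) = -54472*(2660/31263 + 27570) = -54472*861923570/31263 = -46950700705040/31263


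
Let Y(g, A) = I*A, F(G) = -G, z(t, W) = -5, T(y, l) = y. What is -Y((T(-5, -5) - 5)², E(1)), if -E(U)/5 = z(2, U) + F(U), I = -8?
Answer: 240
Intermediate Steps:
E(U) = 25 + 5*U (E(U) = -5*(-5 - U) = 25 + 5*U)
Y(g, A) = -8*A
-Y((T(-5, -5) - 5)², E(1)) = -(-8)*(25 + 5*1) = -(-8)*(25 + 5) = -(-8)*30 = -1*(-240) = 240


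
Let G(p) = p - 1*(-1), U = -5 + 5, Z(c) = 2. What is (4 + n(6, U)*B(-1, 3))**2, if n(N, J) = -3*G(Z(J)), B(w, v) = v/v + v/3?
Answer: 196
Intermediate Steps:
B(w, v) = 1 + v/3 (B(w, v) = 1 + v*(1/3) = 1 + v/3)
U = 0
G(p) = 1 + p (G(p) = p + 1 = 1 + p)
n(N, J) = -9 (n(N, J) = -3*(1 + 2) = -3*3 = -9)
(4 + n(6, U)*B(-1, 3))**2 = (4 - 9*(1 + (1/3)*3))**2 = (4 - 9*(1 + 1))**2 = (4 - 9*2)**2 = (4 - 18)**2 = (-14)**2 = 196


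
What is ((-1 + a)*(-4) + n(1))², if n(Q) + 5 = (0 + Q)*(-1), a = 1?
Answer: 36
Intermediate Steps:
n(Q) = -5 - Q (n(Q) = -5 + (0 + Q)*(-1) = -5 + Q*(-1) = -5 - Q)
((-1 + a)*(-4) + n(1))² = ((-1 + 1)*(-4) + (-5 - 1*1))² = (0*(-4) + (-5 - 1))² = (0 - 6)² = (-6)² = 36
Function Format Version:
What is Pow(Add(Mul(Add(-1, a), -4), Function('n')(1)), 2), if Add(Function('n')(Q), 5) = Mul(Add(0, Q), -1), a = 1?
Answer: 36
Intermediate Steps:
Function('n')(Q) = Add(-5, Mul(-1, Q)) (Function('n')(Q) = Add(-5, Mul(Add(0, Q), -1)) = Add(-5, Mul(Q, -1)) = Add(-5, Mul(-1, Q)))
Pow(Add(Mul(Add(-1, a), -4), Function('n')(1)), 2) = Pow(Add(Mul(Add(-1, 1), -4), Add(-5, Mul(-1, 1))), 2) = Pow(Add(Mul(0, -4), Add(-5, -1)), 2) = Pow(Add(0, -6), 2) = Pow(-6, 2) = 36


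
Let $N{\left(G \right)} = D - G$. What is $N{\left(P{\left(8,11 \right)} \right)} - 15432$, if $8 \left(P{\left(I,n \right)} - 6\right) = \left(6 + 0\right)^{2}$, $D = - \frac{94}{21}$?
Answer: $- \frac{648773}{42} \approx -15447.0$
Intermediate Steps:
$D = - \frac{94}{21}$ ($D = \left(-94\right) \frac{1}{21} = - \frac{94}{21} \approx -4.4762$)
$P{\left(I,n \right)} = \frac{21}{2}$ ($P{\left(I,n \right)} = 6 + \frac{\left(6 + 0\right)^{2}}{8} = 6 + \frac{6^{2}}{8} = 6 + \frac{1}{8} \cdot 36 = 6 + \frac{9}{2} = \frac{21}{2}$)
$N{\left(G \right)} = - \frac{94}{21} - G$
$N{\left(P{\left(8,11 \right)} \right)} - 15432 = \left(- \frac{94}{21} - \frac{21}{2}\right) - 15432 = - \frac{629}{42} - 15432 = - \frac{648773}{42}$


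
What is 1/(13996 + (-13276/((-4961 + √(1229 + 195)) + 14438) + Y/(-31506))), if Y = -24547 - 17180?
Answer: 138637418878218405102/1940358712590665085744001 - 5856946580416*√89/1940358712590665085744001 ≈ 7.1449e-5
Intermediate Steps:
Y = -41727
1/(13996 + (-13276/((-4961 + √(1229 + 195)) + 14438) + Y/(-31506))) = 1/(13996 + (-13276/((-4961 + √(1229 + 195)) + 14438) - 41727/(-31506))) = 1/(13996 + (-13276/((-4961 + √1424) + 14438) - 41727*(-1/31506))) = 1/(13996 + (-13276/((-4961 + 4*√89) + 14438) + 13909/10502)) = 1/(13996 + (-13276/(9477 + 4*√89) + 13909/10502)) = 1/(13996 + (13909/10502 - 13276/(9477 + 4*√89))) = 1/(146999901/10502 - 13276/(9477 + 4*√89))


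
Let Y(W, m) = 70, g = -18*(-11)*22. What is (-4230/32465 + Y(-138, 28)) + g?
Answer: 28737172/6493 ≈ 4425.9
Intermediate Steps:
g = 4356 (g = 198*22 = 4356)
(-4230/32465 + Y(-138, 28)) + g = (-4230/32465 + 70) + 4356 = (-4230*1/32465 + 70) + 4356 = (-846/6493 + 70) + 4356 = 453664/6493 + 4356 = 28737172/6493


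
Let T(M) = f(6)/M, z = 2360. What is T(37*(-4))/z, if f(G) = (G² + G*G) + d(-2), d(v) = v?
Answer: -7/34928 ≈ -0.00020041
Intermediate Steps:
f(G) = -2 + 2*G² (f(G) = (G² + G*G) - 2 = (G² + G²) - 2 = 2*G² - 2 = -2 + 2*G²)
T(M) = 70/M (T(M) = (-2 + 2*6²)/M = (-2 + 2*36)/M = (-2 + 72)/M = 70/M)
T(37*(-4))/z = (70/((37*(-4))))/2360 = (70/(-148))*(1/2360) = (70*(-1/148))*(1/2360) = -35/74*1/2360 = -7/34928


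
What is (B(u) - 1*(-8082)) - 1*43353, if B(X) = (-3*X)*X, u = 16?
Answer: -36039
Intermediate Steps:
B(X) = -3*X**2
(B(u) - 1*(-8082)) - 1*43353 = (-3*16**2 - 1*(-8082)) - 1*43353 = (-3*256 + 8082) - 43353 = (-768 + 8082) - 43353 = 7314 - 43353 = -36039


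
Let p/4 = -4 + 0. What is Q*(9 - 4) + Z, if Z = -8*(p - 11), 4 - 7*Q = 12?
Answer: 1472/7 ≈ 210.29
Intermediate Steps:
Q = -8/7 (Q = 4/7 - ⅐*12 = 4/7 - 12/7 = -8/7 ≈ -1.1429)
p = -16 (p = 4*(-4 + 0) = 4*(-4) = -16)
Z = 216 (Z = -8*(-16 - 11) = -8*(-27) = 216)
Q*(9 - 4) + Z = -8*(9 - 4)/7 + 216 = -8/7*5 + 216 = -40/7 + 216 = 1472/7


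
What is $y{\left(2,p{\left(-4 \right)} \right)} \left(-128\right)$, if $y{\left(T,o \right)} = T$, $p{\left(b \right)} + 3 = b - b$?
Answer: $-256$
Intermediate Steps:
$p{\left(b \right)} = -3$ ($p{\left(b \right)} = -3 + \left(b - b\right) = -3 + 0 = -3$)
$y{\left(2,p{\left(-4 \right)} \right)} \left(-128\right) = 2 \left(-128\right) = -256$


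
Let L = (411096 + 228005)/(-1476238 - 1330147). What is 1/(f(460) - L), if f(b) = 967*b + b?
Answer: 2806385/1249627751901 ≈ 2.2458e-6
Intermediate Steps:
f(b) = 968*b
L = -639101/2806385 (L = 639101/(-2806385) = 639101*(-1/2806385) = -639101/2806385 ≈ -0.22773)
1/(f(460) - L) = 1/(968*460 - 1*(-639101/2806385)) = 1/(445280 + 639101/2806385) = 1/(1249627751901/2806385) = 2806385/1249627751901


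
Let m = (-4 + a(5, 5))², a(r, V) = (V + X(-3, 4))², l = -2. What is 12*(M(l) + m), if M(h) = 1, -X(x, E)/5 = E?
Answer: 586104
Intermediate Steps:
X(x, E) = -5*E
a(r, V) = (-20 + V)² (a(r, V) = (V - 5*4)² = (V - 20)² = (-20 + V)²)
m = 48841 (m = (-4 + (-20 + 5)²)² = (-4 + (-15)²)² = (-4 + 225)² = 221² = 48841)
12*(M(l) + m) = 12*(1 + 48841) = 12*48842 = 586104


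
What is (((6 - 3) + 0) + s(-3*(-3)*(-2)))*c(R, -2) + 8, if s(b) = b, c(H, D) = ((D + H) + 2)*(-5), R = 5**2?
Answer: 1883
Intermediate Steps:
R = 25
c(H, D) = -10 - 5*D - 5*H (c(H, D) = (2 + D + H)*(-5) = -10 - 5*D - 5*H)
(((6 - 3) + 0) + s(-3*(-3)*(-2)))*c(R, -2) + 8 = (((6 - 3) + 0) - 3*(-3)*(-2))*(-10 - 5*(-2) - 5*25) + 8 = ((3 + 0) + 9*(-2))*(-10 + 10 - 125) + 8 = (3 - 18)*(-125) + 8 = -15*(-125) + 8 = 1875 + 8 = 1883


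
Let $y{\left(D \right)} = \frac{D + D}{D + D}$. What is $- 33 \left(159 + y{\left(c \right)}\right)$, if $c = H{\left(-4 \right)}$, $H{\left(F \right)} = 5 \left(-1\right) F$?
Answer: $-5280$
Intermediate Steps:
$H{\left(F \right)} = - 5 F$
$c = 20$ ($c = \left(-5\right) \left(-4\right) = 20$)
$y{\left(D \right)} = 1$ ($y{\left(D \right)} = \frac{2 D}{2 D} = 2 D \frac{1}{2 D} = 1$)
$- 33 \left(159 + y{\left(c \right)}\right) = - 33 \left(159 + 1\right) = \left(-33\right) 160 = -5280$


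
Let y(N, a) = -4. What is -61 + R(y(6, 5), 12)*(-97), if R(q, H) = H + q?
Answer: -837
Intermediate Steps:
-61 + R(y(6, 5), 12)*(-97) = -61 + (12 - 4)*(-97) = -61 + 8*(-97) = -61 - 776 = -837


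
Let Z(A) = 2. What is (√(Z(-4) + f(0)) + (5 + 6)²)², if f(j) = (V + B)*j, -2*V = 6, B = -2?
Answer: (121 + √2)² ≈ 14985.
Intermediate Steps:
V = -3 (V = -½*6 = -3)
f(j) = -5*j (f(j) = (-3 - 2)*j = -5*j)
(√(Z(-4) + f(0)) + (5 + 6)²)² = (√(2 - 5*0) + (5 + 6)²)² = (√(2 + 0) + 11²)² = (√2 + 121)² = (121 + √2)²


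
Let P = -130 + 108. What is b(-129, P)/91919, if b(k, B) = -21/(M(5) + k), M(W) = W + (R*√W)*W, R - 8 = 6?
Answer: -651/209667239 - 735*√5/419334478 ≈ -7.0243e-6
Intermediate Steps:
R = 14 (R = 8 + 6 = 14)
P = -22
M(W) = W + 14*W^(3/2) (M(W) = W + (14*√W)*W = W + 14*W^(3/2))
b(k, B) = -21/(5 + k + 70*√5) (b(k, B) = -21/((5 + 14*5^(3/2)) + k) = -21/((5 + 14*(5*√5)) + k) = -21/((5 + 70*√5) + k) = -21/(5 + k + 70*√5))
b(-129, P)/91919 = -21/(5 - 129 + 70*√5)/91919 = -21/(-124 + 70*√5)*(1/91919) = -21/(91919*(-124 + 70*√5))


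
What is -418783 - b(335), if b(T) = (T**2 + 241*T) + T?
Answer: -612078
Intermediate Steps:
b(T) = T**2 + 242*T
-418783 - b(335) = -418783 - 335*(242 + 335) = -418783 - 335*577 = -418783 - 1*193295 = -418783 - 193295 = -612078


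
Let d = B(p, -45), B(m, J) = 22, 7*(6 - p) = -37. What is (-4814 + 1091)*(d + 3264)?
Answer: -12233778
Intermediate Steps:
p = 79/7 (p = 6 - 1/7*(-37) = 6 + 37/7 = 79/7 ≈ 11.286)
d = 22
(-4814 + 1091)*(d + 3264) = (-4814 + 1091)*(22 + 3264) = -3723*3286 = -12233778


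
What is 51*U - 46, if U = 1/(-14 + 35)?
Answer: -305/7 ≈ -43.571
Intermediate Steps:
U = 1/21 ≈ 0.047619
51*U - 46 = 51*(1/21) - 46 = 17/7 - 46 = -305/7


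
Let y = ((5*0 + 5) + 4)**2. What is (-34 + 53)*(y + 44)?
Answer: 2375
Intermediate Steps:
y = 81 (y = ((0 + 5) + 4)**2 = (5 + 4)**2 = 9**2 = 81)
(-34 + 53)*(y + 44) = (-34 + 53)*(81 + 44) = 19*125 = 2375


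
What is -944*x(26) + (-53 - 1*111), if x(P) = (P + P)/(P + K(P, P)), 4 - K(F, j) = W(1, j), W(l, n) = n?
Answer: -12436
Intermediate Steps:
K(F, j) = 4 - j
x(P) = P/2 (x(P) = (P + P)/(P + (4 - P)) = (2*P)/4 = (2*P)*(¼) = P/2)
-944*x(26) + (-53 - 1*111) = -472*26 + (-53 - 1*111) = -944*13 + (-53 - 111) = -12272 - 164 = -12436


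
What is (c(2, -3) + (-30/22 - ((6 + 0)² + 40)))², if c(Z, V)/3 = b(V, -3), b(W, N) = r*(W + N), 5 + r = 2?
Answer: 66049/121 ≈ 545.86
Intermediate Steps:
r = -3 (r = -5 + 2 = -3)
b(W, N) = -3*N - 3*W (b(W, N) = -3*(W + N) = -3*(N + W) = -3*N - 3*W)
c(Z, V) = 27 - 9*V (c(Z, V) = 3*(-3*(-3) - 3*V) = 3*(9 - 3*V) = 27 - 9*V)
(c(2, -3) + (-30/22 - ((6 + 0)² + 40)))² = ((27 - 9*(-3)) + (-30/22 - ((6 + 0)² + 40)))² = ((27 + 27) + (-30*1/22 - (6² + 40)))² = (54 + (-15/11 - (36 + 40)))² = (54 + (-15/11 - 1*76))² = (54 + (-15/11 - 76))² = (54 - 851/11)² = (-257/11)² = 66049/121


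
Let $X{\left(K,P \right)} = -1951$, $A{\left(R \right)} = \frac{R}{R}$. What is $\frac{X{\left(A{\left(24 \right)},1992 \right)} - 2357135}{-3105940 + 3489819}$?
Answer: $- \frac{2359086}{383879} \approx -6.1454$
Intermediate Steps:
$A{\left(R \right)} = 1$
$\frac{X{\left(A{\left(24 \right)},1992 \right)} - 2357135}{-3105940 + 3489819} = \frac{-1951 - 2357135}{-3105940 + 3489819} = - \frac{2359086}{383879}$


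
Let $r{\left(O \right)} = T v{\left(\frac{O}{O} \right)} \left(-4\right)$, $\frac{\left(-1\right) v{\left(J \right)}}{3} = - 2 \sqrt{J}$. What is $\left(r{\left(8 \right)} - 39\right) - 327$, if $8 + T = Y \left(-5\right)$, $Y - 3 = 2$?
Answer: $426$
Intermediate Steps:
$Y = 5$ ($Y = 3 + 2 = 5$)
$v{\left(J \right)} = 6 \sqrt{J}$ ($v{\left(J \right)} = - 3 \left(- 2 \sqrt{J}\right) = 6 \sqrt{J}$)
$T = -33$ ($T = -8 + 5 \left(-5\right) = -8 - 25 = -33$)
$r{\left(O \right)} = 792$ ($r{\left(O \right)} = - 33 \cdot 6 \sqrt{\frac{O}{O}} \left(-4\right) = - 33 \cdot 6 \sqrt{1} \left(-4\right) = - 33 \cdot 6 \cdot 1 \left(-4\right) = \left(-33\right) 6 \left(-4\right) = \left(-198\right) \left(-4\right) = 792$)
$\left(r{\left(8 \right)} - 39\right) - 327 = \left(792 - 39\right) - 327 = 753 - 327 = 426$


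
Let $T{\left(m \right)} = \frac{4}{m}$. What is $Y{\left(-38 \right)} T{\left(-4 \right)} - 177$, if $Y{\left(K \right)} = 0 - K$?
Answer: $-215$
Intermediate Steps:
$Y{\left(K \right)} = - K$
$Y{\left(-38 \right)} T{\left(-4 \right)} - 177 = \left(-1\right) \left(-38\right) \frac{4}{-4} - 177 = 38 \cdot 4 \left(- \frac{1}{4}\right) - 177 = 38 \left(-1\right) - 177 = -38 - 177 = -215$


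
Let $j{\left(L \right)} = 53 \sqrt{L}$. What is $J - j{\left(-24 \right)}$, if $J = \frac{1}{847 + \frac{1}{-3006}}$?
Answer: $\frac{3006}{2546081} - 106 i \sqrt{6} \approx 0.0011806 - 259.65 i$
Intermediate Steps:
$J = \frac{3006}{2546081}$ ($J = \frac{1}{847 - \frac{1}{3006}} = \frac{1}{\frac{2546081}{3006}} = \frac{3006}{2546081} \approx 0.0011806$)
$J - j{\left(-24 \right)} = \frac{3006}{2546081} - 53 \sqrt{-24} = \frac{3006}{2546081} - 53 \cdot 2 i \sqrt{6} = \frac{3006}{2546081} - 106 i \sqrt{6}$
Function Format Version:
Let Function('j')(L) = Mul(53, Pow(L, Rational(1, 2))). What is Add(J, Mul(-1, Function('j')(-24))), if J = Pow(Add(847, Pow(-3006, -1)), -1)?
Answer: Add(Rational(3006, 2546081), Mul(-106, I, Pow(6, Rational(1, 2)))) ≈ Add(0.0011806, Mul(-259.65, I))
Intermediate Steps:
J = Rational(3006, 2546081) (J = Pow(Add(847, Rational(-1, 3006)), -1) = Pow(Rational(2546081, 3006), -1) = Rational(3006, 2546081) ≈ 0.0011806)
Add(J, Mul(-1, Function('j')(-24))) = Add(Rational(3006, 2546081), Mul(-1, Mul(53, Pow(-24, Rational(1, 2))))) = Add(Rational(3006, 2546081), Mul(-1, Mul(53, Mul(2, I, Pow(6, Rational(1, 2)))))) = Add(Rational(3006, 2546081), Mul(-1, Mul(106, I, Pow(6, Rational(1, 2))))) = Add(Rational(3006, 2546081), Mul(-106, I, Pow(6, Rational(1, 2))))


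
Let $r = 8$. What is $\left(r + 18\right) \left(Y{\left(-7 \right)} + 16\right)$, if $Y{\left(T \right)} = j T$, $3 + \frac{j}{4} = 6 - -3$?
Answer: $-3952$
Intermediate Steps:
$j = 24$ ($j = -12 + 4 \left(6 - -3\right) = -12 + 4 \left(6 + 3\right) = -12 + 4 \cdot 9 = -12 + 36 = 24$)
$Y{\left(T \right)} = 24 T$
$\left(r + 18\right) \left(Y{\left(-7 \right)} + 16\right) = \left(8 + 18\right) \left(24 \left(-7\right) + 16\right) = 26 \left(-168 + 16\right) = 26 \left(-152\right) = -3952$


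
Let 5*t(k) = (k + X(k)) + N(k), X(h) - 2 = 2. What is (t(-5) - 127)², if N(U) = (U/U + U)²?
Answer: 15376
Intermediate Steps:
N(U) = (1 + U)²
X(h) = 4 (X(h) = 2 + 2 = 4)
t(k) = ⅘ + k/5 + (1 + k)²/5 (t(k) = ((k + 4) + (1 + k)²)/5 = ((4 + k) + (1 + k)²)/5 = (4 + k + (1 + k)²)/5 = ⅘ + k/5 + (1 + k)²/5)
(t(-5) - 127)² = ((⅘ + (⅕)*(-5) + (1 - 5)²/5) - 127)² = ((⅘ - 1 + (⅕)*(-4)²) - 127)² = ((⅘ - 1 + (⅕)*16) - 127)² = ((⅘ - 1 + 16/5) - 127)² = (3 - 127)² = (-124)² = 15376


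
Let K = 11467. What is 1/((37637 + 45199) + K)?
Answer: 1/94303 ≈ 1.0604e-5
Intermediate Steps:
1/((37637 + 45199) + K) = 1/((37637 + 45199) + 11467) = 1/(82836 + 11467) = 1/94303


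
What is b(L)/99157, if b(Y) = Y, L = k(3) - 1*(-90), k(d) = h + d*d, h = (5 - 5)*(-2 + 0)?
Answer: 99/99157 ≈ 0.00099842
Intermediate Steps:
h = 0 (h = 0*(-2) = 0)
k(d) = d² (k(d) = 0 + d*d = 0 + d² = d²)
L = 99 (L = 3² - 1*(-90) = 9 + 90 = 99)
b(L)/99157 = 99/99157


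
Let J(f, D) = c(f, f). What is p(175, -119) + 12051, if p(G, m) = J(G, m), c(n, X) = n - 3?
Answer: 12223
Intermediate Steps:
c(n, X) = -3 + n
J(f, D) = -3 + f
p(G, m) = -3 + G
p(175, -119) + 12051 = (-3 + 175) + 12051 = 172 + 12051 = 12223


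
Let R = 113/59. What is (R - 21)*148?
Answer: -166648/59 ≈ -2824.5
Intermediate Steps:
R = 113/59 (R = 113*(1/59) = 113/59 ≈ 1.9153)
(R - 21)*148 = (113/59 - 21)*148 = -1126/59*148 = -166648/59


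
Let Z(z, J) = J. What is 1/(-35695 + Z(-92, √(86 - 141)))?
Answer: -649/23166056 - I*√55/1274133080 ≈ -2.8015e-5 - 5.8206e-9*I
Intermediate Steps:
1/(-35695 + Z(-92, √(86 - 141))) = 1/(-35695 + √(86 - 141)) = 1/(-35695 + √(-55)) = 1/(-35695 + I*√55)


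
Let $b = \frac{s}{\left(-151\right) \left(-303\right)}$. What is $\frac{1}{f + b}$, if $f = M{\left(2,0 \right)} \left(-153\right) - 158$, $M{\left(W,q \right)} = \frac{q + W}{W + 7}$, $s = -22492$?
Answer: $- \frac{45753}{8807068} \approx -0.005195$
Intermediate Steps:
$M{\left(W,q \right)} = \frac{W + q}{7 + W}$
$f = -192$ ($f = \frac{2 + 0}{7 + 2} \left(-153\right) - 158 = \frac{1}{9} \cdot 2 \left(-153\right) - 158 = \frac{2}{9} \left(-153\right) - 158 = -34 - 158 = -192$)
$b = - \frac{22492}{45753}$ ($b = - \frac{22492}{\left(-151\right) \left(-303\right)} = - \frac{22492}{45753} \approx -0.4916$)
$\frac{1}{f + b} = \frac{1}{-192 - \frac{22492}{45753}} = \frac{1}{- \frac{8807068}{45753}} = - \frac{45753}{8807068}$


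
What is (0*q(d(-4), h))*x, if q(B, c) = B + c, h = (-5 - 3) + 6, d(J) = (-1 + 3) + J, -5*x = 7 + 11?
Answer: 0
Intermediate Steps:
x = -18/5 (x = -(7 + 11)/5 = -1/5*18 = -18/5 ≈ -3.6000)
d(J) = 2 + J
h = -2 (h = -8 + 6 = -2)
(0*q(d(-4), h))*x = (0*((2 - 4) - 2))*(-18/5) = (0*(-2 - 2))*(-18/5) = (0*(-4))*(-18/5) = 0*(-18/5) = 0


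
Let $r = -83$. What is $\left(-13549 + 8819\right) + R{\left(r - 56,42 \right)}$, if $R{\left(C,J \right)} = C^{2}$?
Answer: $14591$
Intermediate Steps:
$\left(-13549 + 8819\right) + R{\left(r - 56,42 \right)} = \left(-13549 + 8819\right) + \left(-83 - 56\right)^{2} = -4730 + \left(-139\right)^{2} = -4730 + 19321 = 14591$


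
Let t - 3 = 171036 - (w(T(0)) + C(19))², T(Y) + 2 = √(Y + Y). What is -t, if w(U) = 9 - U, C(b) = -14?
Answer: -171030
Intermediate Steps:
T(Y) = -2 + √2*√Y (T(Y) = -2 + √(Y + Y) = -2 + √(2*Y) = -2 + √2*√Y)
t = 171030 (t = 3 + (171036 - ((9 - (-2 + √2*√0)) - 14)²) = 3 + (171036 - ((9 - (-2 + √2*0)) - 14)²) = 3 + (171036 - ((9 - (-2 + 0)) - 14)²) = 3 + (171036 - ((9 - 1*(-2)) - 14)²) = 3 + (171036 - ((9 + 2) - 14)²) = 3 + (171036 - (11 - 14)²) = 3 + (171036 - 1*(-3)²) = 3 + (171036 - 1*9) = 3 + (171036 - 9) = 3 + 171027 = 171030)
-t = -1*171030 = -171030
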